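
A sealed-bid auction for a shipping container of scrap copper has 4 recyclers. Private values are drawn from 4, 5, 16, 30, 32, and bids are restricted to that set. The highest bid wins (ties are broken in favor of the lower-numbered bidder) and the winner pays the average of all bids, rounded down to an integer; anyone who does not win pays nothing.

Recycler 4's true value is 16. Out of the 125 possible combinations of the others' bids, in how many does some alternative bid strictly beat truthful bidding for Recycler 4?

Others bid (4, 4, 4): truth gives 9; bid 5 gives 12 > 9. Violating.
Others bid (4, 4, 16): truth gives 0; bid 30 gives 3 > 0. Violating.
Others bid (4, 5, 16): truth gives 0; bid 30 gives 3 > 0. Violating.
Others bid (4, 16, 4): truth gives 0; bid 30 gives 3 > 0. Violating.
Others bid (4, 4, 5): truth gives 9; no alternative beats it.
Others bid (4, 4, 30): truth gives 0; no alternative beats it.
(Checking all 125 profiles: 13 have a profitable deviation, 112 do not.)

13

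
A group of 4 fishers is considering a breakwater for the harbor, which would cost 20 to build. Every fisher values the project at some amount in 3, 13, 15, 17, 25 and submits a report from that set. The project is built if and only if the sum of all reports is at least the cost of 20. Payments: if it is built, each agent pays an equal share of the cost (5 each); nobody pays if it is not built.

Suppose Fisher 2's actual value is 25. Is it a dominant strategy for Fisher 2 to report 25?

Yes

Check each profile of the others' reports and compare truth against every alternative report.
Others report (3, 3, 3): truth gives 20, best alternative gives 20.
Others report (3, 3, 13): truth gives 20, best alternative gives 20.
Others report (3, 3, 15): truth gives 20, best alternative gives 20.
Others report (3, 3, 17): truth gives 20, best alternative gives 20.
Others report (3, 3, 25): truth gives 20, best alternative gives 20.
Others report (3, 13, 3): truth gives 20, best alternative gives 20.
(Remaining 119 profiles checked similarly; truth is weakly best in each.)
In every case the truthful report is at least as good as any alternative, so it is a dominant strategy.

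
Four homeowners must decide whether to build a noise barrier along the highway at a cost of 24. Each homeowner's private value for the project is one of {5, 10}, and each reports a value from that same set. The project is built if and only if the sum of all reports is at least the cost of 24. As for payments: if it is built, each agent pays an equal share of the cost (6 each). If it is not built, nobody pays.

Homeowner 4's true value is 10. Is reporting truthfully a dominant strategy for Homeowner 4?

Check each profile of the others' reports and compare truth against every alternative report.
Others report (5, 5, 5): truth gives 4, best alternative gives 0.
Others report (5, 5, 10): truth gives 4, best alternative gives 4.
Others report (5, 10, 5): truth gives 4, best alternative gives 4.
Others report (5, 10, 10): truth gives 4, best alternative gives 4.
Others report (10, 5, 5): truth gives 4, best alternative gives 4.
Others report (10, 5, 10): truth gives 4, best alternative gives 4.
(Remaining 2 profiles checked similarly; truth is weakly best in each.)
In every case the truthful report is at least as good as any alternative, so it is a dominant strategy.

Yes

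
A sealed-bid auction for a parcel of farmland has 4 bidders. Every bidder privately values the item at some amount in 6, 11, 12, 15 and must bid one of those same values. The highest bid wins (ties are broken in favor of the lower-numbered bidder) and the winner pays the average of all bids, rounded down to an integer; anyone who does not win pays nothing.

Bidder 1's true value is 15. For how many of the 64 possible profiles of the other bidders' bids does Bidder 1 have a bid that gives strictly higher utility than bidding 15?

Others bid (6, 6, 6): truth gives 7; bid 6 gives 9 > 7. Violating.
Others bid (6, 6, 11): truth gives 6; bid 11 gives 7 > 6. Violating.
Others bid (6, 11, 6): truth gives 6; bid 11 gives 7 > 6. Violating.
Others bid (6, 11, 11): truth gives 5; bid 11 gives 6 > 5. Violating.
Others bid (6, 6, 12): truth gives 6; no alternative beats it.
Others bid (6, 6, 15): truth gives 5; no alternative beats it.
(Checking all 64 profiles: 23 have a profitable deviation, 41 do not.)

23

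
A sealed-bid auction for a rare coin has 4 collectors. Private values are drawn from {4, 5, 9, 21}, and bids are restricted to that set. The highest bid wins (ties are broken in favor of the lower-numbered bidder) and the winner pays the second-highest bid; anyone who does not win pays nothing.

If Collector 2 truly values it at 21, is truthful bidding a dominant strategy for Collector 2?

Check each profile of the others' bids and compare truth against every alternative bid.
Others bid (9, 4, 4): truth gives 12, best alternative gives 0.
Others bid (9, 4, 5): truth gives 12, best alternative gives 0.
Others bid (9, 4, 9): truth gives 12, best alternative gives 0.
Others bid (9, 5, 4): truth gives 12, best alternative gives 0.
Others bid (9, 5, 5): truth gives 12, best alternative gives 0.
Others bid (9, 5, 9): truth gives 12, best alternative gives 0.
(Remaining 58 profiles checked similarly; truth is weakly best in each.)
In every case the truthful bid is at least as good as any alternative, so it is a dominant strategy.

Yes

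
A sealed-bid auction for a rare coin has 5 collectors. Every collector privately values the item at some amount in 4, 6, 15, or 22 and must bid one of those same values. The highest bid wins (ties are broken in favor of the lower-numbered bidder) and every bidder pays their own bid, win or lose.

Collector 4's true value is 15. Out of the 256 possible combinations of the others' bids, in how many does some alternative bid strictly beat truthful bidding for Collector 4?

234

Others bid (4, 4, 4, 4): truth gives 0; bid 6 gives 9 > 0. Violating.
Others bid (4, 4, 4, 6): truth gives 0; bid 6 gives 9 > 0. Violating.
Others bid (4, 4, 4, 22): truth gives -15; bid 4 gives -4 > -15. Violating.
Others bid (4, 4, 6, 22): truth gives -15; bid 4 gives -4 > -15. Violating.
Others bid (4, 4, 4, 15): truth gives 0; no alternative beats it.
Others bid (4, 4, 6, 4): truth gives 0; no alternative beats it.
(Checking all 256 profiles: 234 have a profitable deviation, 22 do not.)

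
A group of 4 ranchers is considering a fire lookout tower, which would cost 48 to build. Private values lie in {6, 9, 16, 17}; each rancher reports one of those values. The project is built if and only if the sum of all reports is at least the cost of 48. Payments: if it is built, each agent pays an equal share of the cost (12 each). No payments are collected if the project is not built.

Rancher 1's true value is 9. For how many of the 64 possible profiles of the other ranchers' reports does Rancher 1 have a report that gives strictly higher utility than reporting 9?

12

Others report (6, 16, 17): truth gives -3; report 6 gives 0 > -3. Violating.
Others report (6, 17, 16): truth gives -3; report 6 gives 0 > -3. Violating.
Others report (6, 17, 17): truth gives -3; report 6 gives 0 > -3. Violating.
Others report (9, 16, 16): truth gives -3; report 6 gives 0 > -3. Violating.
Others report (6, 6, 6): truth gives 0; no alternative beats it.
Others report (6, 6, 9): truth gives 0; no alternative beats it.
(Checking all 64 profiles: 12 have a profitable deviation, 52 do not.)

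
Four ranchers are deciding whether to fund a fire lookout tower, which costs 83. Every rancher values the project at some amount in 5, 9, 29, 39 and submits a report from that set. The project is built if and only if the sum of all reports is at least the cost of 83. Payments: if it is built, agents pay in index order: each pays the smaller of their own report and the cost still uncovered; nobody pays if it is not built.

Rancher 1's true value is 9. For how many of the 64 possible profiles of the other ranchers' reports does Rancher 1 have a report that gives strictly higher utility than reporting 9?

Others report (5, 39, 39): truth gives 0; report 5 gives 4 > 0. Violating.
Others report (9, 39, 39): truth gives 0; report 5 gives 4 > 0. Violating.
Others report (29, 29, 29): truth gives 0; report 5 gives 4 > 0. Violating.
Others report (29, 29, 39): truth gives 0; report 5 gives 4 > 0. Violating.
Others report (5, 5, 5): truth gives 0; no alternative beats it.
Others report (5, 5, 9): truth gives 0; no alternative beats it.
(Checking all 64 profiles: 14 have a profitable deviation, 50 do not.)

14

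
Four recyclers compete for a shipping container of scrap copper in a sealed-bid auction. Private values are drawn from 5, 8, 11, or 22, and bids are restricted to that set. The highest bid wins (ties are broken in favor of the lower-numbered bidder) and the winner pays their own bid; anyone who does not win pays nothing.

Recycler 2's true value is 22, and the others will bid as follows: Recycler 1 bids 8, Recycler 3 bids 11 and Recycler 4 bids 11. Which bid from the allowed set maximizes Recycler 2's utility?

Bid 5: loses, pays 0, utility 0.
Bid 8: loses, pays 0, utility 0.
Bid 11: wins, pays 11, utility 22 - 11 = 11.
Bid 22: wins, pays 22, utility 22 - 22 = 0.
The best choice is 11 with utility 11.

11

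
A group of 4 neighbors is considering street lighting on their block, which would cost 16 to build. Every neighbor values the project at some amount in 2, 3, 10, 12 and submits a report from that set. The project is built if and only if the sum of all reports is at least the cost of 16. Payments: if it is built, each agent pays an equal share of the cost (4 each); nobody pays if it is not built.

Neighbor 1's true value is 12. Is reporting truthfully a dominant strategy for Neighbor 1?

Check each profile of the others' reports and compare truth against every alternative report.
Others report (2, 2, 2): truth gives 8, best alternative gives 8.
Others report (2, 2, 3): truth gives 8, best alternative gives 8.
Others report (2, 2, 10): truth gives 8, best alternative gives 8.
Others report (2, 2, 12): truth gives 8, best alternative gives 8.
Others report (2, 3, 2): truth gives 8, best alternative gives 8.
Others report (2, 3, 3): truth gives 8, best alternative gives 8.
(Remaining 58 profiles checked similarly; truth is weakly best in each.)
In every case the truthful report is at least as good as any alternative, so it is a dominant strategy.

Yes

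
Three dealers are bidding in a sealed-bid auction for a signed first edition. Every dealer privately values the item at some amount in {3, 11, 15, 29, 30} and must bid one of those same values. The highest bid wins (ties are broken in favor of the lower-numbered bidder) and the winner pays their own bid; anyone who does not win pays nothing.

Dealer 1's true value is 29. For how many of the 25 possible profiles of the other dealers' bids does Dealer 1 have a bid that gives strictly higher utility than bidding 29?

Others bid (3, 3): truth gives 0; bid 3 gives 26 > 0. Violating.
Others bid (3, 11): truth gives 0; bid 11 gives 18 > 0. Violating.
Others bid (3, 15): truth gives 0; bid 15 gives 14 > 0. Violating.
Others bid (11, 3): truth gives 0; bid 11 gives 18 > 0. Violating.
Others bid (3, 29): truth gives 0; no alternative beats it.
Others bid (3, 30): truth gives 0; no alternative beats it.
(Checking all 25 profiles: 9 have a profitable deviation, 16 do not.)

9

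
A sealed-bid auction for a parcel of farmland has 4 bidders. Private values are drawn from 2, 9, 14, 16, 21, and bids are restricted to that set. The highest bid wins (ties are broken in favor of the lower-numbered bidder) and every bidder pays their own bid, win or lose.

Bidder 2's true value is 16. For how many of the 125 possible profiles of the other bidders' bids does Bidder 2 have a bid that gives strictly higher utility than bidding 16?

95

Others bid (2, 2, 2): truth gives 0; bid 9 gives 7 > 0. Violating.
Others bid (2, 2, 9): truth gives 0; bid 9 gives 7 > 0. Violating.
Others bid (2, 2, 14): truth gives 0; bid 14 gives 2 > 0. Violating.
Others bid (2, 2, 21): truth gives -16; bid 2 gives -2 > -16. Violating.
Others bid (2, 2, 16): truth gives 0; no alternative beats it.
Others bid (2, 9, 16): truth gives 0; no alternative beats it.
(Checking all 125 profiles: 95 have a profitable deviation, 30 do not.)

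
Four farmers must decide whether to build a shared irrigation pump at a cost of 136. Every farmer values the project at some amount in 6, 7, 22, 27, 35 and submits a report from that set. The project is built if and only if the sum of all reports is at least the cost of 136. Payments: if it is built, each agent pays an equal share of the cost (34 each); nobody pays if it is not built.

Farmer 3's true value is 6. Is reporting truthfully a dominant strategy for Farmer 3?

Check each profile of the others' reports and compare truth against every alternative report.
Others report (6, 6, 6): truth gives 0, best alternative gives 0.
Others report (6, 6, 7): truth gives 0, best alternative gives 0.
Others report (6, 6, 22): truth gives 0, best alternative gives 0.
Others report (6, 6, 27): truth gives 0, best alternative gives 0.
Others report (6, 6, 35): truth gives 0, best alternative gives 0.
Others report (6, 7, 6): truth gives 0, best alternative gives 0.
(Remaining 119 profiles checked similarly; truth is weakly best in each.)
In every case the truthful report is at least as good as any alternative, so it is a dominant strategy.

Yes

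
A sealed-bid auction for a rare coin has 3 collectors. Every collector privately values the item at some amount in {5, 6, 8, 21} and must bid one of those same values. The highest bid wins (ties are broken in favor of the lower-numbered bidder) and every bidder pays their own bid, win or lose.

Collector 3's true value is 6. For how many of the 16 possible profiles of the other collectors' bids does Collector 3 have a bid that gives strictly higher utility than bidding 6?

Others bid (5, 6): truth gives -6; bid 8 gives -2 > -6. Violating.
Others bid (5, 8): truth gives -6; bid 5 gives -5 > -6. Violating.
Others bid (5, 21): truth gives -6; bid 5 gives -5 > -6. Violating.
Others bid (6, 5): truth gives -6; bid 8 gives -2 > -6. Violating.
Others bid (5, 5): truth gives 0; no alternative beats it.
(Checking all 16 profiles: 15 have a profitable deviation, 1 does not.)

15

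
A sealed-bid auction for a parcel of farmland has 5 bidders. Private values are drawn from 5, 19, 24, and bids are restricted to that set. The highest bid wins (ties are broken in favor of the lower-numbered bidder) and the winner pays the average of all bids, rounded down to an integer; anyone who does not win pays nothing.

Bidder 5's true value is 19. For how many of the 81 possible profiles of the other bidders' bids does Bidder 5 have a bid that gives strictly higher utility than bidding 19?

14

Others bid (5, 5, 5, 19): truth gives 0; bid 24 gives 8 > 0. Violating.
Others bid (5, 5, 19, 5): truth gives 0; bid 24 gives 8 > 0. Violating.
Others bid (5, 5, 19, 19): truth gives 0; bid 24 gives 5 > 0. Violating.
Others bid (5, 19, 5, 5): truth gives 0; bid 24 gives 8 > 0. Violating.
Others bid (5, 5, 5, 5): truth gives 12; no alternative beats it.
Others bid (5, 5, 5, 24): truth gives 0; no alternative beats it.
(Checking all 81 profiles: 14 have a profitable deviation, 67 do not.)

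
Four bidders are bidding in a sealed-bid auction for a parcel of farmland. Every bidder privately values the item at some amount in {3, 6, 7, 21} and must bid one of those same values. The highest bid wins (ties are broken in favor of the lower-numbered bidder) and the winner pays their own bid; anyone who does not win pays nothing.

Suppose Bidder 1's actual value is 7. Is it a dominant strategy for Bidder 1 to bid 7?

Consider the case where Bidder 2 bids 3, Bidder 3 bids 3 and Bidder 4 bids 3.
Truthful bid 7: wins, pays 7, utility 7 - 7 = 0.
Bid 3 instead: wins, pays 3, utility 7 - 3 = 4.
Since 4 > 0, bidding 3 is strictly better here, so truthful bidding is not dominant.

No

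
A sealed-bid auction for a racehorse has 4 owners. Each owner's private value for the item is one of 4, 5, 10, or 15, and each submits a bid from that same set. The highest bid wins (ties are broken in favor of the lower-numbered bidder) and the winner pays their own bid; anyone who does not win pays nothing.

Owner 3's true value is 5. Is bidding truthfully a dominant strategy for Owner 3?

Yes

Check each profile of the others' bids and compare truth against every alternative bid.
Others bid (4, 4, 4): truth gives 0, best alternative gives 0.
Others bid (4, 4, 5): truth gives 0, best alternative gives 0.
Others bid (4, 4, 10): truth gives 0, best alternative gives 0.
Others bid (4, 4, 15): truth gives 0, best alternative gives 0.
Others bid (4, 5, 4): truth gives 0, best alternative gives 0.
Others bid (4, 5, 5): truth gives 0, best alternative gives 0.
(Remaining 58 profiles checked similarly; truth is weakly best in each.)
In every case the truthful bid is at least as good as any alternative, so it is a dominant strategy.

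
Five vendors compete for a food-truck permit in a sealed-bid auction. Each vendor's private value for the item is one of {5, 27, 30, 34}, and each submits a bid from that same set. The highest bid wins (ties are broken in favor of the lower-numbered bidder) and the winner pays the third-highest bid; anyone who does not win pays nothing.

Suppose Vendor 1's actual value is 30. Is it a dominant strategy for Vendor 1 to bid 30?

Consider the case where Vendor 2 bids 5, Vendor 3 bids 5, Vendor 4 bids 5 and Vendor 5 bids 34.
Truthful bid 30: loses, pays 0, utility 0.
Bid 34 instead: wins, pays 5, utility 30 - 5 = 25.
Since 25 > 0, bidding 34 is strictly better here, so truthful bidding is not dominant.

No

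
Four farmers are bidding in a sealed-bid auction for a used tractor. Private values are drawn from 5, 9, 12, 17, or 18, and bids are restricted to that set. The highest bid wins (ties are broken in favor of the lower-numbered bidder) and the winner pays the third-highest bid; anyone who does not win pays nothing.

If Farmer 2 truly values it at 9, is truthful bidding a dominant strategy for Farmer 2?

Consider the case where Farmer 1 bids 5, Farmer 3 bids 5 and Farmer 4 bids 12.
Truthful bid 9: loses, pays 0, utility 0.
Bid 12 instead: wins, pays 5, utility 9 - 5 = 4.
Since 4 > 0, bidding 12 is strictly better here, so truthful bidding is not dominant.

No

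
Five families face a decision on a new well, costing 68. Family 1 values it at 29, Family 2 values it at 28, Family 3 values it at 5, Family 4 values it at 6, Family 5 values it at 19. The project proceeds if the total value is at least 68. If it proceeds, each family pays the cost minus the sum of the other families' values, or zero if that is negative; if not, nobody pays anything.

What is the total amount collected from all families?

Total value 87 ≥ cost 68, so it is built.
Family 1: others sum to 58; max(0, 68 - 58) = 10.
Family 2: others sum to 59; max(0, 68 - 59) = 9.
Family 3: others sum to 82; max(0, 68 - 82) = 0.
Family 4: others sum to 81; max(0, 68 - 81) = 0.
Family 5: others sum to 68; max(0, 68 - 68) = 0.
Total collected = 10 + 9 + 0 + 0 + 0 = 19.

19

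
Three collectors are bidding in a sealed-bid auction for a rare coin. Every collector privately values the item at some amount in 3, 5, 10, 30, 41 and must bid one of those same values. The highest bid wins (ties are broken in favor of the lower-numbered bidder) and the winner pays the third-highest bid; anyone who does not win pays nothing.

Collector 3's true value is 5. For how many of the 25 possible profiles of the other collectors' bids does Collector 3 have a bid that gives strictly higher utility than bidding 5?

Others bid (3, 5): truth gives 0; bid 10 gives 2 > 0. Violating.
Others bid (3, 10): truth gives 0; bid 30 gives 2 > 0. Violating.
Others bid (3, 30): truth gives 0; bid 41 gives 2 > 0. Violating.
Others bid (5, 3): truth gives 0; bid 10 gives 2 > 0. Violating.
Others bid (3, 3): truth gives 2; no alternative beats it.
Others bid (3, 41): truth gives 0; no alternative beats it.
(Checking all 25 profiles: 6 have a profitable deviation, 19 do not.)

6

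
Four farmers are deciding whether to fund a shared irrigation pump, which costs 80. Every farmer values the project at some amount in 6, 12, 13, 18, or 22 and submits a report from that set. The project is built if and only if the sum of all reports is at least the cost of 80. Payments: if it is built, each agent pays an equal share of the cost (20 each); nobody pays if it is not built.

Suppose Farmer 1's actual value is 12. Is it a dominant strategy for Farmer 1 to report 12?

Check each profile of the others' reports and compare truth against every alternative report.
Others report (6, 6, 6): truth gives 0, best alternative gives 0.
Others report (6, 6, 12): truth gives 0, best alternative gives 0.
Others report (6, 6, 13): truth gives 0, best alternative gives 0.
Others report (6, 6, 18): truth gives 0, best alternative gives 0.
Others report (6, 6, 22): truth gives 0, best alternative gives 0.
Others report (6, 12, 6): truth gives 0, best alternative gives 0.
(Remaining 119 profiles checked similarly; truth is weakly best in each.)
In every case the truthful report is at least as good as any alternative, so it is a dominant strategy.

Yes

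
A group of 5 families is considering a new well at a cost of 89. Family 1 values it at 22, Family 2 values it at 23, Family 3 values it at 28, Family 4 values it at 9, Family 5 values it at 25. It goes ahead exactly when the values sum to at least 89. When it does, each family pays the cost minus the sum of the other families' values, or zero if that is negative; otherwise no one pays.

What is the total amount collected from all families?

26

Total value 107 ≥ cost 89, so it is built.
Family 1: others sum to 85; max(0, 89 - 85) = 4.
Family 2: others sum to 84; max(0, 89 - 84) = 5.
Family 3: others sum to 79; max(0, 89 - 79) = 10.
Family 4: others sum to 98; max(0, 89 - 98) = 0.
Family 5: others sum to 82; max(0, 89 - 82) = 7.
Total collected = 4 + 5 + 10 + 0 + 7 = 26.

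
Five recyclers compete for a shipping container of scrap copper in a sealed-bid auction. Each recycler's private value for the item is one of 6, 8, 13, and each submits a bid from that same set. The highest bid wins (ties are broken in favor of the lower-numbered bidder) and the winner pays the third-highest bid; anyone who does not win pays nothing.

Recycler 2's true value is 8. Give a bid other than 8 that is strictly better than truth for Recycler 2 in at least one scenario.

13

Suppose Recycler 1 bids 6, Recycler 3 bids 6, Recycler 4 bids 6 and Recycler 5 bids 13.
Bid 8: loses, pays 0, utility 0.
Bid 13: wins, pays 6, utility 8 - 6 = 2.
So bidding 13 beats truth here (2 > 0).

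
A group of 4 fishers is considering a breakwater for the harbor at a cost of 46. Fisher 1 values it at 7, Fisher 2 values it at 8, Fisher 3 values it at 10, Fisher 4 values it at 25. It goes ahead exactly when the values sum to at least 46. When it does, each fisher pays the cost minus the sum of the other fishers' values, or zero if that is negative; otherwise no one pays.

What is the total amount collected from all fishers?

34

Total value 50 ≥ cost 46, so it is built.
Fisher 1: others sum to 43; max(0, 46 - 43) = 3.
Fisher 2: others sum to 42; max(0, 46 - 42) = 4.
Fisher 3: others sum to 40; max(0, 46 - 40) = 6.
Fisher 4: others sum to 25; max(0, 46 - 25) = 21.
Total collected = 3 + 4 + 6 + 21 = 34.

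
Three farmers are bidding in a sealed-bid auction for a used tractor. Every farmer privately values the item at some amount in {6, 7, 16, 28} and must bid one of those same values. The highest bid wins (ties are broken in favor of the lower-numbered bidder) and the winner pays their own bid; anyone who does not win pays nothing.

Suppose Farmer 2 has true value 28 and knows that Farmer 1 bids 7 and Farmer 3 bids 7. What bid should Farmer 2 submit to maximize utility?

16

Bid 6: loses, pays 0, utility 0.
Bid 7: loses, pays 0, utility 0.
Bid 16: wins, pays 16, utility 28 - 16 = 12.
Bid 28: wins, pays 28, utility 28 - 28 = 0.
The best choice is 16 with utility 12.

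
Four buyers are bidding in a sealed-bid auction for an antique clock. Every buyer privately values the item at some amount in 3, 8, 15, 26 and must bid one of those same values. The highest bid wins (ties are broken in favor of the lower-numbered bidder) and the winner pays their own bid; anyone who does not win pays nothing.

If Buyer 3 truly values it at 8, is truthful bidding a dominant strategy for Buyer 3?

Check each profile of the others' bids and compare truth against every alternative bid.
Others bid (3, 3, 3): truth gives 0, best alternative gives 0.
Others bid (3, 3, 8): truth gives 0, best alternative gives 0.
Others bid (3, 3, 15): truth gives 0, best alternative gives 0.
Others bid (3, 3, 26): truth gives 0, best alternative gives 0.
Others bid (3, 8, 3): truth gives 0, best alternative gives 0.
Others bid (3, 8, 8): truth gives 0, best alternative gives 0.
(Remaining 58 profiles checked similarly; truth is weakly best in each.)
In every case the truthful bid is at least as good as any alternative, so it is a dominant strategy.

Yes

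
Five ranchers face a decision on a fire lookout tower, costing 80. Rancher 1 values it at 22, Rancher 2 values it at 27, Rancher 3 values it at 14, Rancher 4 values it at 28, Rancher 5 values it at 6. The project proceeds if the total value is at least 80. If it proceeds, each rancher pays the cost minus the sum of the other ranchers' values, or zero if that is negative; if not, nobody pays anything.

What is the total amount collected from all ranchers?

Total value 97 ≥ cost 80, so it is built.
Rancher 1: others sum to 75; max(0, 80 - 75) = 5.
Rancher 2: others sum to 70; max(0, 80 - 70) = 10.
Rancher 3: others sum to 83; max(0, 80 - 83) = 0.
Rancher 4: others sum to 69; max(0, 80 - 69) = 11.
Rancher 5: others sum to 91; max(0, 80 - 91) = 0.
Total collected = 5 + 10 + 0 + 11 + 0 = 26.

26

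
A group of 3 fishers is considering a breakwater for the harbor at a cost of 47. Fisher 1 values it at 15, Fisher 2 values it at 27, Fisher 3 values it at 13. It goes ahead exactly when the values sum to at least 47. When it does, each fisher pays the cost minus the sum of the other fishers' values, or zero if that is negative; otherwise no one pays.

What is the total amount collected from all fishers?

31

Total value 55 ≥ cost 47, so it is built.
Fisher 1: others sum to 40; max(0, 47 - 40) = 7.
Fisher 2: others sum to 28; max(0, 47 - 28) = 19.
Fisher 3: others sum to 42; max(0, 47 - 42) = 5.
Total collected = 7 + 19 + 5 = 31.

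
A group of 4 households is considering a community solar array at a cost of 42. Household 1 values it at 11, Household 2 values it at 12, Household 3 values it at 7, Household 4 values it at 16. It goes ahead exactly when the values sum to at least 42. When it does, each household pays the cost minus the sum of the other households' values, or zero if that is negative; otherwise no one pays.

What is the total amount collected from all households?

Total value 46 ≥ cost 42, so it is built.
Household 1: others sum to 35; max(0, 42 - 35) = 7.
Household 2: others sum to 34; max(0, 42 - 34) = 8.
Household 3: others sum to 39; max(0, 42 - 39) = 3.
Household 4: others sum to 30; max(0, 42 - 30) = 12.
Total collected = 7 + 8 + 3 + 12 = 30.

30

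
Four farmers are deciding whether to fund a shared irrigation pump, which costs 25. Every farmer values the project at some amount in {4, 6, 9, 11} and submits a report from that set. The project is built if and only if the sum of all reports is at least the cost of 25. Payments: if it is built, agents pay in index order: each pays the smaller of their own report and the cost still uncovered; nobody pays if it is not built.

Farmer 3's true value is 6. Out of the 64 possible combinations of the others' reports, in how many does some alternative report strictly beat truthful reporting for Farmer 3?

40

Others report (4, 6, 11): truth gives 0; report 4 gives 2 > 0. Violating.
Others report (4, 9, 9): truth gives 0; report 4 gives 2 > 0. Violating.
Others report (4, 9, 11): truth gives 0; report 4 gives 2 > 0. Violating.
Others report (4, 11, 6): truth gives 0; report 4 gives 2 > 0. Violating.
Others report (4, 4, 4): truth gives 0; no alternative beats it.
Others report (4, 4, 6): truth gives 0; no alternative beats it.
(Checking all 64 profiles: 40 have a profitable deviation, 24 do not.)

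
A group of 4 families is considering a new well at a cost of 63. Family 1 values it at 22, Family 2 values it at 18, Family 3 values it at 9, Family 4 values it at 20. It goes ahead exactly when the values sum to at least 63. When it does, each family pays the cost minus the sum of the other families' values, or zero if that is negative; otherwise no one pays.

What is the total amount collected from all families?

Total value 69 ≥ cost 63, so it is built.
Family 1: others sum to 47; max(0, 63 - 47) = 16.
Family 2: others sum to 51; max(0, 63 - 51) = 12.
Family 3: others sum to 60; max(0, 63 - 60) = 3.
Family 4: others sum to 49; max(0, 63 - 49) = 14.
Total collected = 16 + 12 + 3 + 14 = 45.

45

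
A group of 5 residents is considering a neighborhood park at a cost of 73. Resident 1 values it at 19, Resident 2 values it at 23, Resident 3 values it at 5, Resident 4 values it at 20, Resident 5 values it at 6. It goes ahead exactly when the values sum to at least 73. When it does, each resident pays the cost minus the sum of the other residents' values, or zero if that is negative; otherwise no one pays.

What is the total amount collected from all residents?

73

Total value 73 ≥ cost 73, so it is built.
Resident 1: others sum to 54; max(0, 73 - 54) = 19.
Resident 2: others sum to 50; max(0, 73 - 50) = 23.
Resident 3: others sum to 68; max(0, 73 - 68) = 5.
Resident 4: others sum to 53; max(0, 73 - 53) = 20.
Resident 5: others sum to 67; max(0, 73 - 67) = 6.
Total collected = 19 + 23 + 5 + 20 + 6 = 73.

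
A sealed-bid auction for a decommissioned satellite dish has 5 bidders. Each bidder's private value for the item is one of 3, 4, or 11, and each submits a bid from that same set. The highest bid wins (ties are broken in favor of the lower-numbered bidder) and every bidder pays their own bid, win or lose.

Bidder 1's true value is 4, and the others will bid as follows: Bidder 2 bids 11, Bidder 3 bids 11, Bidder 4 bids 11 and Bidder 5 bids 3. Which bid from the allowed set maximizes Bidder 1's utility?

3

Bid 3: loses but pays 3, utility -3.
Bid 4: loses but pays 4, utility -4.
Bid 11: wins, pays 11, utility 4 - 11 = -7.
The best choice is 3 with utility -3.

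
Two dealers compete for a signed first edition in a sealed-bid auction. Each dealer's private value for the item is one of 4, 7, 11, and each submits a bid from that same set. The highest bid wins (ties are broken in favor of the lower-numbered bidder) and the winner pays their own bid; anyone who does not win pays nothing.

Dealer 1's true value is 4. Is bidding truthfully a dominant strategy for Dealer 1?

Check each profile of the others' bids and compare truth against every alternative bid.
Others bid (4): truth gives 0, best alternative gives -3.
Others bid (7): truth gives 0, best alternative gives -3.
Others bid (11): truth gives 0, best alternative gives 0.
In every case the truthful bid is at least as good as any alternative, so it is a dominant strategy.

Yes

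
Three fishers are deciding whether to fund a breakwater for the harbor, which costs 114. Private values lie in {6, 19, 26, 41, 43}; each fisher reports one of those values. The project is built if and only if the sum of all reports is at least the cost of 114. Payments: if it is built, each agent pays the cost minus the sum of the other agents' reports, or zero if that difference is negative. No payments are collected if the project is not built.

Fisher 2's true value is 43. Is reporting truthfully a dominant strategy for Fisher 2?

Yes

Check each profile of the others' reports and compare truth against every alternative report.
Others report (43, 43): truth gives 15, best alternative gives 15.
Others report (41, 43): truth gives 13, best alternative gives 13.
Others report (43, 41): truth gives 13, best alternative gives 13.
Others report (41, 41): truth gives 11, best alternative gives 11.
Others report (6, 6): truth gives 0, best alternative gives 0.
Others report (6, 19): truth gives 0, best alternative gives 0.
(Remaining 19 profiles checked similarly; truth is weakly best in each.)
In every case the truthful report is at least as good as any alternative, so it is a dominant strategy.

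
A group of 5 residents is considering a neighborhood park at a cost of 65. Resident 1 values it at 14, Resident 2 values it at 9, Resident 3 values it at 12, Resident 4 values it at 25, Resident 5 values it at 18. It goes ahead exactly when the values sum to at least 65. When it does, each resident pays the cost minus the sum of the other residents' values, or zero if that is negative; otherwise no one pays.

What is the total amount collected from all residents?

Total value 78 ≥ cost 65, so it is built.
Resident 1: others sum to 64; max(0, 65 - 64) = 1.
Resident 2: others sum to 69; max(0, 65 - 69) = 0.
Resident 3: others sum to 66; max(0, 65 - 66) = 0.
Resident 4: others sum to 53; max(0, 65 - 53) = 12.
Resident 5: others sum to 60; max(0, 65 - 60) = 5.
Total collected = 1 + 0 + 0 + 12 + 5 = 18.

18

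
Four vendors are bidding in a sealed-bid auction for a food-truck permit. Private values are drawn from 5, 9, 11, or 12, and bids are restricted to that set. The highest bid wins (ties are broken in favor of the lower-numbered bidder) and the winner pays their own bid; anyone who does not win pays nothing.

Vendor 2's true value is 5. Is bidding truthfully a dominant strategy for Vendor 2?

Yes

Check each profile of the others' bids and compare truth against every alternative bid.
Others bid (5, 5, 5): truth gives 0, best alternative gives -4.
Others bid (5, 5, 9): truth gives 0, best alternative gives -4.
Others bid (5, 9, 5): truth gives 0, best alternative gives -4.
Others bid (5, 9, 9): truth gives 0, best alternative gives -4.
Others bid (5, 5, 11): truth gives 0, best alternative gives 0.
Others bid (5, 5, 12): truth gives 0, best alternative gives 0.
(Remaining 58 profiles checked similarly; truth is weakly best in each.)
In every case the truthful bid is at least as good as any alternative, so it is a dominant strategy.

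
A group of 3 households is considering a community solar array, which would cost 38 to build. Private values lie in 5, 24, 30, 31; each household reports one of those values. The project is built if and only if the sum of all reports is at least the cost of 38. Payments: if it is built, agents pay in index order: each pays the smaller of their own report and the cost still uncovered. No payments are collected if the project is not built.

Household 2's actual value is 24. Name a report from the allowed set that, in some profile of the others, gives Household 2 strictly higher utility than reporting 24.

Suppose Household 1 reports 5 and Household 3 reports 30.
Report 24: project built, pays 24, utility 24 - 24 = 0.
Report 5: project built, pays 5, utility 24 - 5 = 19.
So reporting 5 beats truth here (19 > 0).

5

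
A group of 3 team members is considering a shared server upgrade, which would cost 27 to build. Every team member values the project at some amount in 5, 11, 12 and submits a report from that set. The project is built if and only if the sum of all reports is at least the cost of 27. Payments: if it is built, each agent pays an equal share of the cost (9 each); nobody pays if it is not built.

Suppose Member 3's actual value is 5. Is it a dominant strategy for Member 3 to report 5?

Check each profile of the others' reports and compare truth against every alternative report.
Others report (5, 11): truth gives 0, best alternative gives -4.
Others report (5, 12): truth gives 0, best alternative gives -4.
Others report (11, 5): truth gives 0, best alternative gives -4.
Others report (12, 5): truth gives 0, best alternative gives -4.
Others report (11, 11): truth gives -4, best alternative gives -4.
Others report (11, 12): truth gives -4, best alternative gives -4.
(Remaining 3 profiles checked similarly; truth is weakly best in each.)
In every case the truthful report is at least as good as any alternative, so it is a dominant strategy.

Yes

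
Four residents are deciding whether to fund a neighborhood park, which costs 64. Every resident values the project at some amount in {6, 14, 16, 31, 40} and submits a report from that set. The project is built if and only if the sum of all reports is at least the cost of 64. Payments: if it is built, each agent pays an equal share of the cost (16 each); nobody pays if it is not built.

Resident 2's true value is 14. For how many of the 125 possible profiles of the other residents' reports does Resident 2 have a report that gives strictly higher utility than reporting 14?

Others report (6, 6, 40): truth gives -2; report 6 gives 0 > -2. Violating.
Others report (6, 14, 31): truth gives -2; report 6 gives 0 > -2. Violating.
Others report (6, 16, 31): truth gives -2; report 6 gives 0 > -2. Violating.
Others report (6, 31, 14): truth gives -2; report 6 gives 0 > -2. Violating.
Others report (6, 6, 6): truth gives 0; no alternative beats it.
Others report (6, 6, 14): truth gives 0; no alternative beats it.
(Checking all 125 profiles: 15 have a profitable deviation, 110 do not.)

15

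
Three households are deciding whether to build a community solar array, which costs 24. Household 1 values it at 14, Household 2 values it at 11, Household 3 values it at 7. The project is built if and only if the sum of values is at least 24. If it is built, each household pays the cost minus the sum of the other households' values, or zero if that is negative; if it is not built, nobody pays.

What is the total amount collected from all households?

Total value 32 ≥ cost 24, so it is built.
Household 1: others sum to 18; max(0, 24 - 18) = 6.
Household 2: others sum to 21; max(0, 24 - 21) = 3.
Household 3: others sum to 25; max(0, 24 - 25) = 0.
Total collected = 6 + 3 + 0 = 9.

9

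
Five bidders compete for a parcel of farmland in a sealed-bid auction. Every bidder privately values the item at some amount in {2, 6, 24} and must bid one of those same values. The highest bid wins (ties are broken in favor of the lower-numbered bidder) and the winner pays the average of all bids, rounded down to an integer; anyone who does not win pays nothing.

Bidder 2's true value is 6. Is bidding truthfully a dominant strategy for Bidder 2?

Check each profile of the others' bids and compare truth against every alternative bid.
Others bid (2, 2, 2, 2): truth gives 4, best alternative gives 0.
Others bid (2, 2, 2, 6): truth gives 3, best alternative gives 0.
Others bid (2, 2, 6, 2): truth gives 3, best alternative gives 0.
Others bid (2, 6, 2, 2): truth gives 3, best alternative gives 0.
Others bid (2, 2, 6, 6): truth gives 2, best alternative gives 0.
Others bid (2, 6, 2, 6): truth gives 2, best alternative gives 0.
(Remaining 75 profiles checked similarly; truth is weakly best in each.)
In every case the truthful bid is at least as good as any alternative, so it is a dominant strategy.

Yes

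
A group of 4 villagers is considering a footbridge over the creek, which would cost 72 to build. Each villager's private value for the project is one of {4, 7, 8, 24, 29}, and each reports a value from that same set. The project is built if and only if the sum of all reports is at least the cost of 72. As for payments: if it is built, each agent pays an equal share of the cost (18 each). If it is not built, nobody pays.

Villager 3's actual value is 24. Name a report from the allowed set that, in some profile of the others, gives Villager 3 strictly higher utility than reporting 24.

29

Suppose Villager 1 reports 7, Villager 2 reports 7 and Villager 4 reports 29.
Report 24: project not built, utility 0.
Report 29: project built, pays 18, utility 24 - 18 = 6.
So reporting 29 beats truth here (6 > 0).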